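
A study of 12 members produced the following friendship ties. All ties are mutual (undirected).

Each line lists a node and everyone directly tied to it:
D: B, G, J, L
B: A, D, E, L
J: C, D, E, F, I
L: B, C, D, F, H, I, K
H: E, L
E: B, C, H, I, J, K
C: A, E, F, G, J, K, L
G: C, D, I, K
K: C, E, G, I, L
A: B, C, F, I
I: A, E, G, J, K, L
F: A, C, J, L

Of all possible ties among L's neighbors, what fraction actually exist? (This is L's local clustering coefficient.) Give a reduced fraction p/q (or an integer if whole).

4/21

L's neighbors: B, C, D, F, H, I, and K (k = 7).
Possible neighbor pairs: C(7,2) = 21. Edges among them: B–D, C–F, C–K, I–K → e = 4.
Clustering(L) = 4/21.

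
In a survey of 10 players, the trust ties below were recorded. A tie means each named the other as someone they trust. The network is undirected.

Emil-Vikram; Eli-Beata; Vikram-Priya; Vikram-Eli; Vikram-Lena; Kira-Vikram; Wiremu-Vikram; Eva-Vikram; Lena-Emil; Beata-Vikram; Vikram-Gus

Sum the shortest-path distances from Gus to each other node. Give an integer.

17

Distances from Gus: Beata:2, Eli:2, Emil:2, Eva:2, Kira:2, Lena:2, Priya:2, Vikram:1, Wiremu:2.
Sum = 2 + 2 + 2 + 2 + 2 + 2 + 2 + 1 + 2 = 17.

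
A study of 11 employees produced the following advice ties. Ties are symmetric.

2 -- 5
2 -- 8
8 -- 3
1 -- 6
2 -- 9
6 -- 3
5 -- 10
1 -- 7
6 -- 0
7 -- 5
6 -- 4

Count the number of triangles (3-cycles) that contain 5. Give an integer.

0

5's neighbors are 2, 7, and 10, but none of them are tied to each other, so no triangle contains 5.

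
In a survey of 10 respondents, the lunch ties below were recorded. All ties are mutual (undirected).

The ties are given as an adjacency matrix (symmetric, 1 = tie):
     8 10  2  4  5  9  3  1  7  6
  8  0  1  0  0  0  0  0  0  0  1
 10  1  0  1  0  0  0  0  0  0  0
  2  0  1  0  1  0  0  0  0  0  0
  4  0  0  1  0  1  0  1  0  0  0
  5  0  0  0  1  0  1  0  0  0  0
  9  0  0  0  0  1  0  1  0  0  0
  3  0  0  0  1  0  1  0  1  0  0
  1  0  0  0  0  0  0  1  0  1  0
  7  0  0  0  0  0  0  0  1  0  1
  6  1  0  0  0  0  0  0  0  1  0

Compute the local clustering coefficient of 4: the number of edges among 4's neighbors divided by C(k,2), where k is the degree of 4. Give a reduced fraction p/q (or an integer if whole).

0

4's neighbors: 2, 3, and 5 (k = 3).
Possible neighbor pairs: C(3,2) = 3. Edges among them: none → e = 0.
Clustering(4) = 0/3 = 0.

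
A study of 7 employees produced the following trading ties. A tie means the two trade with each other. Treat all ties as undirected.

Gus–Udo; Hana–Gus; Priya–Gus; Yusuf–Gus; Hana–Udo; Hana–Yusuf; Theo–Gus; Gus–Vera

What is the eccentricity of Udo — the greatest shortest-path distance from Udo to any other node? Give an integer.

2

Distances from Udo: Gus:1, Hana:1, Priya:2, Theo:2, Vera:2, Yusuf:2.
The largest is 2 (to Yusuf, Vera, Theo, and Priya), so the eccentricity of Udo is 2.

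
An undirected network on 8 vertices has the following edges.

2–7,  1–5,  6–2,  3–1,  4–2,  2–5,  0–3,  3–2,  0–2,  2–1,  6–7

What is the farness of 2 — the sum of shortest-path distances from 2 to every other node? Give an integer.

Distances from 2: 0:1, 1:1, 3:1, 4:1, 5:1, 6:1, 7:1.
Sum = 1 + 1 + 1 + 1 + 1 + 1 + 1 = 7.

7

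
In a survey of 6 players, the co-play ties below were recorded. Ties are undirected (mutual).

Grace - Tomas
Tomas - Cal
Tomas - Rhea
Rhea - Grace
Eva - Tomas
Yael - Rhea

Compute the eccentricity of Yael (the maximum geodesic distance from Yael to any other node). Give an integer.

3

Distances from Yael: Cal:3, Eva:3, Grace:2, Rhea:1, Tomas:2.
The largest is 3 (to Cal and Eva), so the eccentricity of Yael is 3.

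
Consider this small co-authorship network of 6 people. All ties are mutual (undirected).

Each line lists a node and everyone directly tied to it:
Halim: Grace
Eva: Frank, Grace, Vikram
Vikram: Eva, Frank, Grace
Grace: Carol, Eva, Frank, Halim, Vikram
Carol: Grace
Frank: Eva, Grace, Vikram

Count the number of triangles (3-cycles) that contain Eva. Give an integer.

Eva's neighbors: Frank, Grace, and Vikram.
Neighbor pairs that are themselves tied: Eva–Frank–Grace; Eva–Frank–Vikram; Eva–Grace–Vikram. Each forms one triangle with Eva, for 3 in total.

3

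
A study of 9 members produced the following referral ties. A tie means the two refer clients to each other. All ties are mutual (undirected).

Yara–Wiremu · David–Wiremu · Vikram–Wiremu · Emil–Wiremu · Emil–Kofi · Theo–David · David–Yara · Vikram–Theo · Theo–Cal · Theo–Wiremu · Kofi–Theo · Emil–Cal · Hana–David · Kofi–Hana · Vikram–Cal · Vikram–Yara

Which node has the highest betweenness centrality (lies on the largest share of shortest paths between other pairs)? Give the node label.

Theo

Unnormalized betweenness of each node: Cal:5/6, David:259/60, Emil:28/15, Hana:7/10, Kofi:11/4, Theo:89/15, Vikram:28/15, Wiremu:83/20, Yara:7/12.
Theo has the largest value, 89/15, making it the main broker — the node through which the most shortest paths run.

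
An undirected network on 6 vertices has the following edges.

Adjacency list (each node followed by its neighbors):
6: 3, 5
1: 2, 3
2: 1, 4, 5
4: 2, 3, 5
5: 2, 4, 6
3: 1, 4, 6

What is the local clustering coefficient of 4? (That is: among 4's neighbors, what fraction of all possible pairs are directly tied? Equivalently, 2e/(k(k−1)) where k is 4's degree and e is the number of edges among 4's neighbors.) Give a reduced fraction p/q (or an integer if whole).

4's neighbors: 2, 3, and 5 (k = 3).
Possible neighbor pairs: C(3,2) = 3. Edges among them: 2–5 → e = 1.
Clustering(4) = 1/3.

1/3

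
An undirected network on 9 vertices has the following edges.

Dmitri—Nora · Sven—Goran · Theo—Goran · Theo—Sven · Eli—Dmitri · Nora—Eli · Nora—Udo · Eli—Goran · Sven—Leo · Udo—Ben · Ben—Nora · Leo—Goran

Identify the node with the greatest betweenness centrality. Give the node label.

Eli

Unnormalized betweenness of each node: Ben:0, Dmitri:0, Eli:16, Goran:31/2, Leo:0, Nora:12, Sven:1/2, Theo:0, Udo:0.
Eli has the largest value, 16, making it the main broker — the node through which the most shortest paths run.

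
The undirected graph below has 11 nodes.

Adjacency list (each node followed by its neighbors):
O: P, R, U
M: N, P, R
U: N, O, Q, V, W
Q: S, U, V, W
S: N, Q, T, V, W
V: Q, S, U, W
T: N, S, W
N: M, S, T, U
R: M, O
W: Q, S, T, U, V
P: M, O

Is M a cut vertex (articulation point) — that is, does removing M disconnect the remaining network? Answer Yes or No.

Even without M, every remaining node can still reach every other (the residual graph is connected), so M is not a cut vertex.

No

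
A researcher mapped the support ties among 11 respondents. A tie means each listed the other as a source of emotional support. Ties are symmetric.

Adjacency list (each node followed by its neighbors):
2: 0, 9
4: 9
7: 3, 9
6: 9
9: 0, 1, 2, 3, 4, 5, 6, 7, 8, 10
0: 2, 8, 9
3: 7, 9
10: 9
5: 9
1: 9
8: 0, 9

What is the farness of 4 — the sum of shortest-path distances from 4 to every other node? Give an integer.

19

Distances from 4: 0:2, 1:2, 2:2, 3:2, 5:2, 6:2, 7:2, 8:2, 9:1, 10:2.
Sum = 2 + 2 + 2 + 2 + 2 + 2 + 2 + 2 + 1 + 2 = 19.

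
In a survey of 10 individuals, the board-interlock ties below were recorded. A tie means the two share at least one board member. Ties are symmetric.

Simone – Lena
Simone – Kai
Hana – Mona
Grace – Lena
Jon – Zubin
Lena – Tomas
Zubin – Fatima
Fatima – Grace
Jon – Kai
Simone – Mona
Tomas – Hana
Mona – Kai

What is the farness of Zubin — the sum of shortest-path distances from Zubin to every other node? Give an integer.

Distances from Zubin: Fatima:1, Grace:2, Hana:4, Jon:1, Kai:2, Lena:3, Mona:3, Simone:3, Tomas:4.
Sum = 1 + 2 + 4 + 1 + 2 + 3 + 3 + 3 + 4 = 23.

23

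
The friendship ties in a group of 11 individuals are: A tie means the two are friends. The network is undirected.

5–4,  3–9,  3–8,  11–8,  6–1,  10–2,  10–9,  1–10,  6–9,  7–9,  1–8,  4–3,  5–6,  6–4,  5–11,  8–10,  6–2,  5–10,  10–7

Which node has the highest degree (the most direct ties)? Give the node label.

10

Degrees — 1:3, 2:2, 3:3, 4:3, 5:4, 6:5, 7:2, 8:4, 9:4, 10:6, 11:2.
The maximum is 6, attained only by 10.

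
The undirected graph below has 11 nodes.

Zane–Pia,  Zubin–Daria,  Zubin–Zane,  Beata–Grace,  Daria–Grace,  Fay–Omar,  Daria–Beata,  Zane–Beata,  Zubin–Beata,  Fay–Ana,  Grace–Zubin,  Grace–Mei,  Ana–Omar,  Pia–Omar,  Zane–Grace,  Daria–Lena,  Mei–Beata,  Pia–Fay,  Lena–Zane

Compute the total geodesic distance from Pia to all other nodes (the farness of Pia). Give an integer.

Distances from Pia: Ana:2, Beata:2, Daria:3, Fay:1, Grace:2, Lena:2, Mei:3, Omar:1, Zane:1, Zubin:2.
Sum = 2 + 2 + 3 + 1 + 2 + 2 + 3 + 1 + 1 + 2 = 19.

19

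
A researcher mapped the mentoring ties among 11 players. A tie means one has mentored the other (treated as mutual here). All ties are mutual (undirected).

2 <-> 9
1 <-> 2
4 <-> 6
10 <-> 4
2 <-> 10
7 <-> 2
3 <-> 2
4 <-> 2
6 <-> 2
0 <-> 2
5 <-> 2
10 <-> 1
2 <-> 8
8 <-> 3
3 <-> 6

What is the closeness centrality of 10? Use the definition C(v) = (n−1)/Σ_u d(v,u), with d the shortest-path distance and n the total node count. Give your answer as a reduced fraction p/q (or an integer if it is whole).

Distances from 10: 0:2, 1:1, 2:1, 3:2, 4:1, 5:2, 6:2, 7:2, 8:2, 9:2. Sum = 17.
n = 11, so closeness = 10/17.

10/17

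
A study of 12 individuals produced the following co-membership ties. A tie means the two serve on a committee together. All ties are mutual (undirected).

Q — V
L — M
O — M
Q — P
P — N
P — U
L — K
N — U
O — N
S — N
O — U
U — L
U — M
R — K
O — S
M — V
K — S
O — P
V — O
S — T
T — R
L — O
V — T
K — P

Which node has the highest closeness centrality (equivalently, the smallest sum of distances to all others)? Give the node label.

O

Farness (sum of distances to all others) for each node — K:19, L:20, M:19, N:19, O:16, P:18, Q:23, R:25, S:19, T:22, U:19, V:19.
The smallest farness is 16, for O, so O has the highest closeness.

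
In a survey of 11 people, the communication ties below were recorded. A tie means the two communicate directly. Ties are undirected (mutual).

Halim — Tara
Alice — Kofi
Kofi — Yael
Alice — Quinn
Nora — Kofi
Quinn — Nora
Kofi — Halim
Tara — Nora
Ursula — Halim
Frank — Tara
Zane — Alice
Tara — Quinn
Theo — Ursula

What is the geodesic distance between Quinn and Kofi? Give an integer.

One shortest route is Quinn – Nora – Kofi, which uses 2 edges, and Quinn and Kofi are not directly tied, so nothing shorter exists. So d(Quinn,Kofi) = 2.

2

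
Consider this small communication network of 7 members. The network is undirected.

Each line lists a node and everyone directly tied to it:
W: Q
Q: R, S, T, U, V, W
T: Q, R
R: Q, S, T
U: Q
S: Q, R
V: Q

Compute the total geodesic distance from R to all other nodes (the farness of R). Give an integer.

9

Distances from R: Q:1, S:1, T:1, U:2, V:2, W:2.
Sum = 1 + 1 + 1 + 2 + 2 + 2 = 9.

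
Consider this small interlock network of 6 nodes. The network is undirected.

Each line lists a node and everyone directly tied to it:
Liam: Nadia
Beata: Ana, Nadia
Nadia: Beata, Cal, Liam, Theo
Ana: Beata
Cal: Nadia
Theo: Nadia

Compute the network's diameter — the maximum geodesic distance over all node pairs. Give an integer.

3

Eccentricity of each node (its greatest distance to any other): Ana:3, Beata:2, Cal:3, Liam:3, Nadia:2, Theo:3.
The maximum eccentricity is 3, realized for instance by the pair Ana–Theo via Ana – Beata – Nadia – Theo. So the diameter is 3.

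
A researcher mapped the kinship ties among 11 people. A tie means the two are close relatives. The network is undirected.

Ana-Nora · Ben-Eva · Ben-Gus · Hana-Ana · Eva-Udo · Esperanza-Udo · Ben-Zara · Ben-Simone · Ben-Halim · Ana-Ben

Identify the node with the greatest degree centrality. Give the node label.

Degrees — Ana:3, Ben:6, Esperanza:1, Eva:2, Gus:1, Halim:1, Hana:1, Nora:1, Simone:1, Udo:2, Zara:1.
The maximum is 6, attained only by Ben.

Ben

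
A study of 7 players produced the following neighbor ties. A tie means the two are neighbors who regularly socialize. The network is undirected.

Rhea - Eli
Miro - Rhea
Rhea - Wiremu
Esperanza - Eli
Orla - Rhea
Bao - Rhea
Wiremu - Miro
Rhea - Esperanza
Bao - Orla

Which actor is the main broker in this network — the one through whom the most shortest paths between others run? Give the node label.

Rhea

Unnormalized betweenness of each node: Bao:0, Eli:0, Esperanza:0, Miro:0, Orla:0, Rhea:12, Wiremu:0.
Rhea has the largest value, 12, making it the main broker — the node through which the most shortest paths run.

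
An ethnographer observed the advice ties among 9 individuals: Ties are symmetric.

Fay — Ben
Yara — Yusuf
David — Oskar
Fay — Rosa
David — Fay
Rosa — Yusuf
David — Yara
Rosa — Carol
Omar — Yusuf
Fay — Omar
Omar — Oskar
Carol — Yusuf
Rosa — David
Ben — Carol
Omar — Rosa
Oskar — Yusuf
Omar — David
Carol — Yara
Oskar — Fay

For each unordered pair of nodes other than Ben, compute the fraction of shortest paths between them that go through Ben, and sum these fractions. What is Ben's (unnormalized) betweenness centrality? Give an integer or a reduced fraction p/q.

Pairs whose geodesics pass through Ben — Fay–Carol: 1/2.
All other pairs contribute 0.
Summing the contributions gives betweenness(Ben) = 1/2.

1/2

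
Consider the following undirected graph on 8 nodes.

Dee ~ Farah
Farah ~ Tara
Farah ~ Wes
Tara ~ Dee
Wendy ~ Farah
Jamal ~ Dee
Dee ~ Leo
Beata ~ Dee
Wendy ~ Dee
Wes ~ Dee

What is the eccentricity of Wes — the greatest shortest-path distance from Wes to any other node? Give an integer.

Distances from Wes: Beata:2, Dee:1, Farah:1, Jamal:2, Leo:2, Tara:2, Wendy:2.
The largest is 2 (to Tara, Leo, Beata, Wendy, and Jamal), so the eccentricity of Wes is 2.

2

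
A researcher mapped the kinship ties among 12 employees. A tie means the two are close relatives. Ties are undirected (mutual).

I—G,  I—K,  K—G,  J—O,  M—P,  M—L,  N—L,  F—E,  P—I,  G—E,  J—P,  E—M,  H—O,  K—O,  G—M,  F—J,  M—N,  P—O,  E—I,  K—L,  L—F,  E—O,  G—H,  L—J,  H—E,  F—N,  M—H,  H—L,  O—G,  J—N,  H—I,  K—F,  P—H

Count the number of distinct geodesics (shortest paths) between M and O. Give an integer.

The shortest distance is 2. The length-2 paths are: M–G–O; M–H–O; M–E–O; M–P–O.
That gives 4 distinct shortest paths.

4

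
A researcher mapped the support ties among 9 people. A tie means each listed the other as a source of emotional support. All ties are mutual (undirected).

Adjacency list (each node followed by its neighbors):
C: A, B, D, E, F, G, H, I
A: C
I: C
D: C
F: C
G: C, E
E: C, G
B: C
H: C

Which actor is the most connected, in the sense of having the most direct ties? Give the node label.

Degrees — A:1, B:1, C:8, D:1, E:2, F:1, G:2, H:1, I:1.
The maximum is 8, attained only by C.

C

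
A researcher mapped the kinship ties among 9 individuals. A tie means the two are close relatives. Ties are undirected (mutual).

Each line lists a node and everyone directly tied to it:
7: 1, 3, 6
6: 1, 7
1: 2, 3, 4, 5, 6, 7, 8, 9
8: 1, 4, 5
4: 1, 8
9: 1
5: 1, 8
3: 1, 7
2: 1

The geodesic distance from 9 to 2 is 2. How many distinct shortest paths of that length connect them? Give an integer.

1

The shortest distance is 2, and the only length-2 path is 9–1–2. So there is exactly 1 shortest path.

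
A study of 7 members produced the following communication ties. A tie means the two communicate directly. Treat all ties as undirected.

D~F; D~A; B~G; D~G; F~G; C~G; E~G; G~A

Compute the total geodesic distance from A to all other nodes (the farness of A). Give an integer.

10

Distances from A: B:2, C:2, D:1, E:2, F:2, G:1.
Sum = 2 + 2 + 1 + 2 + 2 + 1 = 10.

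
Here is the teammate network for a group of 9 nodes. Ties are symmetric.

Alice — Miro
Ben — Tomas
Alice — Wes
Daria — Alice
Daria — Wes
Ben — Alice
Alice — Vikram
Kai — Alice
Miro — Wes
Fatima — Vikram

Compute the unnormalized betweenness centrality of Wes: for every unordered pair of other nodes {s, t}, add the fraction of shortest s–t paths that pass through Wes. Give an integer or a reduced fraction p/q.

1/2

Pairs whose geodesics pass through Wes — Miro–Daria: 1/2.
All other pairs contribute 0.
Summing the contributions gives betweenness(Wes) = 1/2.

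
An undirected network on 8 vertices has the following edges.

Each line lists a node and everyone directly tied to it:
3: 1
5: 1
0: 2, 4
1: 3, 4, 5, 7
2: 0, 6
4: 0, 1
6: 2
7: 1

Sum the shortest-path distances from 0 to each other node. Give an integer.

15

Distances from 0: 1:2, 2:1, 3:3, 4:1, 5:3, 6:2, 7:3.
Sum = 2 + 1 + 3 + 1 + 3 + 2 + 3 = 15.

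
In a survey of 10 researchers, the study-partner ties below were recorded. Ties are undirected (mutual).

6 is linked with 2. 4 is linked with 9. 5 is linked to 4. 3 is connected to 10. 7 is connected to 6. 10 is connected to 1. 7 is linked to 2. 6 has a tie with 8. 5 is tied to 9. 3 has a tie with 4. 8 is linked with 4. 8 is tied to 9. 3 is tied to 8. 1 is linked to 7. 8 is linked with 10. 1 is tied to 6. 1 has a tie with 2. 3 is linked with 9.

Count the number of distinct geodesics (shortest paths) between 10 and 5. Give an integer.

4

The shortest distance is 3. The length-3 paths are: 10–8–4–5; 10–3–4–5; 10–8–9–5; 10–3–9–5.
That gives 4 distinct shortest paths.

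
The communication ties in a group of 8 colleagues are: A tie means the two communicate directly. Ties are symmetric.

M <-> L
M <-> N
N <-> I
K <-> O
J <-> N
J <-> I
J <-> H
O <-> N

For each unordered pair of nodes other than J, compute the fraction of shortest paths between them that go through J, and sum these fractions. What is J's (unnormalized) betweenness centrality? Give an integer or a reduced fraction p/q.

6

Pairs whose geodesics pass through J — I–H: 1; L–H: 1; N–H: 1; H–K: 1; H–M: 1; H–O: 1.
All other pairs contribute 0.
Summing the contributions gives betweenness(J) = 6.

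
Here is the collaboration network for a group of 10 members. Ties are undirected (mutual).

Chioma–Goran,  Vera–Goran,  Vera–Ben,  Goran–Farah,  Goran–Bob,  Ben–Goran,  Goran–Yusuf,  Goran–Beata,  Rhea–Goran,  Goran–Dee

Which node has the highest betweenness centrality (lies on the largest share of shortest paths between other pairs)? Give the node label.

Unnormalized betweenness of each node: Beata:0, Ben:0, Bob:0, Chioma:0, Dee:0, Farah:0, Goran:35, Rhea:0, Vera:0, Yusuf:0.
Goran has the largest value, 35, making it the main broker — the node through which the most shortest paths run.

Goran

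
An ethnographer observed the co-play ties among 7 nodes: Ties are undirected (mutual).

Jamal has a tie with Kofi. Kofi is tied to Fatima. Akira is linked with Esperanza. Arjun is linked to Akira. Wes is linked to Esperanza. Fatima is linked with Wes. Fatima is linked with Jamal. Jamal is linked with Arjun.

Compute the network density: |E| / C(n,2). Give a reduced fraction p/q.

There are 8 edges and 7 nodes, so the maximum possible is C(7,2) = 21.
Density = 8/21.

8/21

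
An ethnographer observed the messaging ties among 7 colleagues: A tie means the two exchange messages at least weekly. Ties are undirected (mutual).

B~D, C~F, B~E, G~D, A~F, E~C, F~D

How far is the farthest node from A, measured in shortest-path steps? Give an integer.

Distances from A: B:3, C:2, D:2, E:3, F:1, G:3.
The largest is 3 (to E, G, and B), so the eccentricity of A is 3.

3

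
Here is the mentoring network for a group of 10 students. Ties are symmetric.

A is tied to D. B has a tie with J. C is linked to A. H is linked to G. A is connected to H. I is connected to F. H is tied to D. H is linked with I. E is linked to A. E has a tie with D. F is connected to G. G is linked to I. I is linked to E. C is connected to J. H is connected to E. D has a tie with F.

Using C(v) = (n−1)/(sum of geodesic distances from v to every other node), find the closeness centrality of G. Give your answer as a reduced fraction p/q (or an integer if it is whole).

3/7

Distances from G: A:2, B:5, C:3, D:2, E:2, F:1, H:1, I:1, J:4. Sum = 21.
n = 10, so closeness = 9/21 = 3/7.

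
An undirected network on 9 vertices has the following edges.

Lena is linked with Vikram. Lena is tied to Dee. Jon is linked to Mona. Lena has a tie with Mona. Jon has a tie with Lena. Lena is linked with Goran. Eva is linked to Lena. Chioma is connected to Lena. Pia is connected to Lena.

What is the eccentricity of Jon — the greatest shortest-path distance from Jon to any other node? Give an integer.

Distances from Jon: Chioma:2, Dee:2, Eva:2, Goran:2, Lena:1, Mona:1, Pia:2, Vikram:2.
The largest is 2 (to Goran, Dee, Vikram, Eva, Chioma, and Pia), so the eccentricity of Jon is 2.

2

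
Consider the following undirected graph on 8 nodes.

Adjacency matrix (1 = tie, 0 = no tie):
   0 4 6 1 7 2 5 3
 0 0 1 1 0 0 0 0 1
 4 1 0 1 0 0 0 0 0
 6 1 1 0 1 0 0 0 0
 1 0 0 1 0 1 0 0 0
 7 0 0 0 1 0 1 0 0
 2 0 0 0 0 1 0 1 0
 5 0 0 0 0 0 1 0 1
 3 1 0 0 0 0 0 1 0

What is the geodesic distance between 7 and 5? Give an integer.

2

One shortest route is 7 – 2 – 5, which uses 2 edges, and 7 and 5 are not directly tied, so nothing shorter exists. So d(7,5) = 2.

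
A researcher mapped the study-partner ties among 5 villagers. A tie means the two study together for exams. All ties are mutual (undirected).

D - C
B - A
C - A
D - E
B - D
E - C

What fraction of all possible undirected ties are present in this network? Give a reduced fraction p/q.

There are 6 edges and 5 nodes, so the maximum possible is C(5,2) = 10.
Density = 6/10 = 3/5.

3/5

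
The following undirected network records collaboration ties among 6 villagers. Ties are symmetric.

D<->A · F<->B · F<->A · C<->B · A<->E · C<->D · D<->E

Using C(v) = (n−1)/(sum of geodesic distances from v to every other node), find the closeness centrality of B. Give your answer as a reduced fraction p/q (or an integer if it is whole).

5/9

Distances from B: A:2, C:1, D:2, E:3, F:1. Sum = 9.
n = 6, so closeness = 5/9.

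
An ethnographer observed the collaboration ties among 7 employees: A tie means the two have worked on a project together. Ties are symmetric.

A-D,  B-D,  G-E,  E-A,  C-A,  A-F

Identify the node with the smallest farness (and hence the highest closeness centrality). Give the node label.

A

Farness (sum of distances to all others) for each node — A:8, B:16, C:13, D:11, E:11, F:13, G:16.
The smallest farness is 8, for A, so A has the highest closeness.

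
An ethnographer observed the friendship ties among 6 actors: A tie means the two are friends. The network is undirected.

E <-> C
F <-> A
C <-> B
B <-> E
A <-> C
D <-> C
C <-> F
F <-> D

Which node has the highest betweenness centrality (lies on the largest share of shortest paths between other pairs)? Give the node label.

Unnormalized betweenness of each node: A:0, B:0, C:13/2, D:0, E:0, F:1/2.
C has the largest value, 13/2, making it the main broker — the node through which the most shortest paths run.

C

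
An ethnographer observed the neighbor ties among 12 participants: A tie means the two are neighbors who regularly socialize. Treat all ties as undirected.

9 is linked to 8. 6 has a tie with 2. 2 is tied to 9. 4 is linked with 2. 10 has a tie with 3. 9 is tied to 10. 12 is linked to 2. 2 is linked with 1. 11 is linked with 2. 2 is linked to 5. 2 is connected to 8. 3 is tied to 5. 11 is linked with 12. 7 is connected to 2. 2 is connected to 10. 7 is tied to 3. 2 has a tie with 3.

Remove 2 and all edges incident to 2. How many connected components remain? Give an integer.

5

Without 2, the remaining ties split the others into: {6}; {3, 5, 7, 8, 9, 10}; {11, 12}; {1}; {4}.
That's 5 separate components.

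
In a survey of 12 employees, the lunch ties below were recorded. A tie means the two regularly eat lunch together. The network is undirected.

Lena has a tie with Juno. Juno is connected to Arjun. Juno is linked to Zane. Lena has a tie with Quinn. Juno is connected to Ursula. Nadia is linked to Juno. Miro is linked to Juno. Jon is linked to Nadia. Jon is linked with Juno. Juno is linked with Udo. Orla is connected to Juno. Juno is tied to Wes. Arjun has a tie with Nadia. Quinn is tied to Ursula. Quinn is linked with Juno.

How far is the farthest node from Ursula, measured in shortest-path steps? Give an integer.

2

Distances from Ursula: Arjun:2, Jon:2, Juno:1, Lena:2, Miro:2, Nadia:2, Orla:2, Quinn:1, Udo:2, Wes:2, Zane:2.
The largest is 2 (to Arjun, Miro, Jon, Udo, Orla, Wes, Lena, Nadia, and Zane), so the eccentricity of Ursula is 2.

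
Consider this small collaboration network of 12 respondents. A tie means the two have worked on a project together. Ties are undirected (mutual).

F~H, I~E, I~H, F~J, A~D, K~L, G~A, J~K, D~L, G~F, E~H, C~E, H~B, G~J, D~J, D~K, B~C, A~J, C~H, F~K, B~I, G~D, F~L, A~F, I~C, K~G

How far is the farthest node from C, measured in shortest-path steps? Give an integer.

4

Distances from C: A:3, B:1, D:4, E:1, F:2, G:3, H:1, I:1, J:3, K:3, L:3.
The largest is 4 (to D), so the eccentricity of C is 4.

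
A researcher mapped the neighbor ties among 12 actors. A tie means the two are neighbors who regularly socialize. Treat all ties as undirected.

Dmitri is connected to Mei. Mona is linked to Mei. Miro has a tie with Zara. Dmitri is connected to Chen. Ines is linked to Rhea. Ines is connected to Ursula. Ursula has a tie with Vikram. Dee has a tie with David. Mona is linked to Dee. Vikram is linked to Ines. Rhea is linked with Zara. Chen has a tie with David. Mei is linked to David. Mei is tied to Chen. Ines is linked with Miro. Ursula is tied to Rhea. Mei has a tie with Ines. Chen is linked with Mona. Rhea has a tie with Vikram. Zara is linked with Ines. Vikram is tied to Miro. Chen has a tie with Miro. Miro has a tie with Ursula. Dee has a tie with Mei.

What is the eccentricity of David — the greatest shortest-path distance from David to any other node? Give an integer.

Distances from David: Chen:1, Dee:1, Dmitri:2, Ines:2, Mei:1, Miro:2, Mona:2, Rhea:3, Ursula:3, Vikram:3, Zara:3.
The largest is 3 (to Ursula, Rhea, Vikram, and Zara), so the eccentricity of David is 3.

3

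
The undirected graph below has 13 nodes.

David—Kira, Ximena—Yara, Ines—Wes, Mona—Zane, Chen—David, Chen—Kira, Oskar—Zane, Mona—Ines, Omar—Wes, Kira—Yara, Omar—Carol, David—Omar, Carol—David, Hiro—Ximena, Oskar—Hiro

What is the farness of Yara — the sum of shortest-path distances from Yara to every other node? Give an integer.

35

Distances from Yara: Carol:3, Chen:2, David:2, Hiro:2, Ines:5, Kira:1, Mona:5, Omar:3, Oskar:3, Wes:4, Ximena:1, Zane:4.
Sum = 3 + 2 + 2 + 2 + 5 + 1 + 5 + 3 + 3 + 4 + 1 + 4 = 35.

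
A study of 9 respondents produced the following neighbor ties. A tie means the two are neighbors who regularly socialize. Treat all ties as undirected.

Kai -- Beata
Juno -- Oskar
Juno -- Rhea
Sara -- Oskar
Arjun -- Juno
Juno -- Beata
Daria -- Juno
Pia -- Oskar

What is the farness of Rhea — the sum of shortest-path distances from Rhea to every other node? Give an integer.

Distances from Rhea: Arjun:2, Beata:2, Daria:2, Juno:1, Kai:3, Oskar:2, Pia:3, Sara:3.
Sum = 2 + 2 + 2 + 1 + 3 + 2 + 3 + 3 = 18.

18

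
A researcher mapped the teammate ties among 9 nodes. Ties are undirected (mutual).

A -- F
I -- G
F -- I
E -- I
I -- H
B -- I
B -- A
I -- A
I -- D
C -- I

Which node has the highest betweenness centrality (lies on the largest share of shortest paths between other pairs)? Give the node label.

I

Unnormalized betweenness of each node: A:1/2, B:0, C:0, D:0, E:0, F:0, G:0, H:0, I:51/2.
I has the largest value, 51/2, making it the main broker — the node through which the most shortest paths run.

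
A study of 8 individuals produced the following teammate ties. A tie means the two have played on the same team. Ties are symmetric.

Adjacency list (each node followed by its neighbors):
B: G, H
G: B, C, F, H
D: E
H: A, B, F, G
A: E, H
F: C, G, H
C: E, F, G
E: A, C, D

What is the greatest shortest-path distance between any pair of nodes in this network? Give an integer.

4

Eccentricity of each node (its greatest distance to any other): A:2, B:4, C:2, D:4, E:3, F:3, G:3, H:3.
The maximum eccentricity is 4, realized for instance by the pair D–B via D – E – C – G – B. So the diameter is 4.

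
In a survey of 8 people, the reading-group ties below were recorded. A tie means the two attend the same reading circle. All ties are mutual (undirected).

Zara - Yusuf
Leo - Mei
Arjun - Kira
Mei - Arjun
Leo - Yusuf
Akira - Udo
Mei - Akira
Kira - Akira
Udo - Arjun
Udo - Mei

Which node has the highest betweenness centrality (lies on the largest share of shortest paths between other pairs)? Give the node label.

Unnormalized betweenness of each node: Akira:5/2, Arjun:5/2, Kira:1/3, Leo:10, Mei:37/3, Udo:1/3, Yusuf:6, Zara:0.
Mei has the largest value, 37/3, making it the main broker — the node through which the most shortest paths run.

Mei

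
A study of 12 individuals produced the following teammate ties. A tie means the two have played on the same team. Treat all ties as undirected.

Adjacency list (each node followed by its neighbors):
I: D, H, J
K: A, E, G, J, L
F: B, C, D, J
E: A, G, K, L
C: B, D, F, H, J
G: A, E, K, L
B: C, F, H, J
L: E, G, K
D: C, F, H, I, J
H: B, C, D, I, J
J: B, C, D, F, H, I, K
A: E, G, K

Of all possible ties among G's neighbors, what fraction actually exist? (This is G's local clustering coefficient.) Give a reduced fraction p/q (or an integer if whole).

5/6

G's neighbors: A, E, K, and L (k = 4).
Possible neighbor pairs: C(4,2) = 6. Edges among them: A–E, A–K, E–K, E–L, K–L → e = 5.
Clustering(G) = 5/6.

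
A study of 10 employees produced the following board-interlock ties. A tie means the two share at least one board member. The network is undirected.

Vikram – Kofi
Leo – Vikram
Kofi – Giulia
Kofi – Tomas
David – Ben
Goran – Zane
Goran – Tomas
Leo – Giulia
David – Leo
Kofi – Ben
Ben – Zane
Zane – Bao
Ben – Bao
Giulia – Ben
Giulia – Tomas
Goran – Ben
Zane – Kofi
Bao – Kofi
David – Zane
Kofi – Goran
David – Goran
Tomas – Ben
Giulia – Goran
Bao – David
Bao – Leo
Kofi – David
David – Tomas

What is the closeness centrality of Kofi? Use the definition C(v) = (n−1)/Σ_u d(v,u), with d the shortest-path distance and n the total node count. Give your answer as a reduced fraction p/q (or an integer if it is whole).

9/10

Distances from Kofi: Bao:1, Ben:1, David:1, Giulia:1, Goran:1, Leo:2, Tomas:1, Vikram:1, Zane:1. Sum = 10.
n = 10, so closeness = 9/10.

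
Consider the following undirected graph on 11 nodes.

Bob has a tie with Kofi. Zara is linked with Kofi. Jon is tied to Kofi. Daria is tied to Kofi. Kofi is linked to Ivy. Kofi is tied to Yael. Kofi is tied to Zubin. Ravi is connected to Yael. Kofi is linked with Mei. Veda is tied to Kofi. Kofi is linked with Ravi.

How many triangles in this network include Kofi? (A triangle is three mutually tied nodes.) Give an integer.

Kofi's neighbors: Bob, Daria, Ivy, Jon, Mei, Ravi, Veda, Yael, Zara, and Zubin.
Neighbor pairs that are themselves tied: Kofi–Ravi–Yael. Each forms one triangle with Kofi, for 1 in total.

1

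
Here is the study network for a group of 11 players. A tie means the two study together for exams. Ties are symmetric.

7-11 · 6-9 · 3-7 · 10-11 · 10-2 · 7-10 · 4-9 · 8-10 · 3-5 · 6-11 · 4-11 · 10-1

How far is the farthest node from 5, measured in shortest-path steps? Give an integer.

Distances from 5: 1:4, 2:4, 3:1, 4:4, 6:4, 7:2, 8:4, 9:5, 10:3, 11:3.
The largest is 5 (to 9), so the eccentricity of 5 is 5.

5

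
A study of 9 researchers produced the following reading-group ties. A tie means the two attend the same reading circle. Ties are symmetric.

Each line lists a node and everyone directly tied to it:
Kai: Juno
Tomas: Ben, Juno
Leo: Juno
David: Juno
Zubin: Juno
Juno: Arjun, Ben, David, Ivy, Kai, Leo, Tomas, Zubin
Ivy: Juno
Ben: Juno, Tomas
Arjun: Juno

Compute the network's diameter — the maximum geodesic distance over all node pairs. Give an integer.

2

Eccentricity of each node (its greatest distance to any other): Arjun:2, Ben:2, David:2, Ivy:2, Juno:1, Kai:2, Leo:2, Tomas:2, Zubin:2.
The maximum eccentricity is 2, realized for instance by the pair Arjun–Ivy via Arjun – Juno – Ivy. So the diameter is 2.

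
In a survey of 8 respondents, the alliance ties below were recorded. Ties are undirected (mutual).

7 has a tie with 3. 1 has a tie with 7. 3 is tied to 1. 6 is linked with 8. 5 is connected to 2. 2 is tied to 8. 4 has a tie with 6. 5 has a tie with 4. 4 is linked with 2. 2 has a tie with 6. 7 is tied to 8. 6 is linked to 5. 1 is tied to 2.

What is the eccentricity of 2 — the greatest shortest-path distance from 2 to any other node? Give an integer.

2

Distances from 2: 1:1, 3:2, 4:1, 5:1, 6:1, 7:2, 8:1.
The largest is 2 (to 7 and 3), so the eccentricity of 2 is 2.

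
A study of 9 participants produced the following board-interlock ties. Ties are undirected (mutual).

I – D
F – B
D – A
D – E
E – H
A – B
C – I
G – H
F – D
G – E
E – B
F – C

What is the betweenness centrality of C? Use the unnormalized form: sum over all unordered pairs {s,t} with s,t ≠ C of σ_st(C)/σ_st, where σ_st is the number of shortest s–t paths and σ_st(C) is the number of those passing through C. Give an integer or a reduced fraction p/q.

Pairs whose geodesics pass through C — B–I: 1/4; F–I: 1/2.
All other pairs contribute 0.
Summing the contributions gives betweenness(C) = 3/4.

3/4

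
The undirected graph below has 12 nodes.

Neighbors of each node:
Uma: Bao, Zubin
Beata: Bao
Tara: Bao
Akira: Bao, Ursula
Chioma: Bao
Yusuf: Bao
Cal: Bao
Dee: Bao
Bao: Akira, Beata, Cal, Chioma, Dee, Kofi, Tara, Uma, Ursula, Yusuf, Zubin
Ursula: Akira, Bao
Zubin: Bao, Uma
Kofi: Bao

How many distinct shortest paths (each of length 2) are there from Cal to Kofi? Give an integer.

1

The shortest distance is 2, and the only length-2 path is Cal–Bao–Kofi. So there is exactly 1 shortest path.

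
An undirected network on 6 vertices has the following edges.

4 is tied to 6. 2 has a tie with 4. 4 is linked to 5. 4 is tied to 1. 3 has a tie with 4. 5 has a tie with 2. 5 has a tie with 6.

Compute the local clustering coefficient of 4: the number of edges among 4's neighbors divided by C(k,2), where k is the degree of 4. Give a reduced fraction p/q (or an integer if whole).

1/5

4's neighbors: 1, 2, 3, 5, and 6 (k = 5).
Possible neighbor pairs: C(5,2) = 10. Edges among them: 2–5, 5–6 → e = 2.
Clustering(4) = 2/10 = 1/5.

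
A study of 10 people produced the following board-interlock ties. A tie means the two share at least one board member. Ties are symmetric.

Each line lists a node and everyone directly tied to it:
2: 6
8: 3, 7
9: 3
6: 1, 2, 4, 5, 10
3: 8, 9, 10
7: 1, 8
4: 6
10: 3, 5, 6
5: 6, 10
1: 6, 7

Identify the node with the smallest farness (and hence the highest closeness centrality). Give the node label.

6

Farness (sum of distances to all others) for each node — 1:19, 2:23, 3:18, 4:23, 5:19, 6:15, 7:21, 8:22, 9:26, 10:16.
The smallest farness is 15, for 6, so 6 has the highest closeness.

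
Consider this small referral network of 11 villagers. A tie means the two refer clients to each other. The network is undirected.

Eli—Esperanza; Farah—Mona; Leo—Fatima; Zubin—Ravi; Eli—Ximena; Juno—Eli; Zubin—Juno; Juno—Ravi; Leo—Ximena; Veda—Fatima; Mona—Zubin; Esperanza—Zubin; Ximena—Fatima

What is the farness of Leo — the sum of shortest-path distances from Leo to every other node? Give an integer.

Distances from Leo: Eli:2, Esperanza:3, Farah:6, Fatima:1, Juno:3, Mona:5, Ravi:4, Veda:2, Ximena:1, Zubin:4.
Sum = 2 + 3 + 6 + 1 + 3 + 5 + 4 + 2 + 1 + 4 = 31.

31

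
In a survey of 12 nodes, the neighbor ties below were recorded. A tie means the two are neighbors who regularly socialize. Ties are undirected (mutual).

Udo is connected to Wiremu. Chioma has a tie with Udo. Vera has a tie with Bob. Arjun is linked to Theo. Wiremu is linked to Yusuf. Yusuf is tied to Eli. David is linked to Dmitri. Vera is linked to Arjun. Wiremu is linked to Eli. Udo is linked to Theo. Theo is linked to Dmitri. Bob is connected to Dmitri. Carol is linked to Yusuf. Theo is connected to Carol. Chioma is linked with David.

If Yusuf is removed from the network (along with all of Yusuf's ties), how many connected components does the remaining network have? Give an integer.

Yusuf's neighbors (Carol, Eli, and Wiremu) remain reachable from one another through other ties, so the rest of the network stays in one piece.

1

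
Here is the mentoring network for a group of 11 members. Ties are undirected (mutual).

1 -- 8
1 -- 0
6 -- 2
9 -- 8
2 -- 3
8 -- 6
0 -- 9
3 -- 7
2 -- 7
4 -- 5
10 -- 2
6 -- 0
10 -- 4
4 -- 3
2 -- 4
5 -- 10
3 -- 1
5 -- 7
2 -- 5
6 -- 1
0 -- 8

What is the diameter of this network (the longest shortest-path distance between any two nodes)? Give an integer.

4

Eccentricity of each node (its greatest distance to any other): 0:3, 1:3, 2:3, 3:3, 4:4, 5:4, 6:2, 7:4, 8:3, 9:4, 10:4.
The maximum eccentricity is 4, realized for instance by the pair 9–7 via 9 – 8 – 1 – 3 – 7. So the diameter is 4.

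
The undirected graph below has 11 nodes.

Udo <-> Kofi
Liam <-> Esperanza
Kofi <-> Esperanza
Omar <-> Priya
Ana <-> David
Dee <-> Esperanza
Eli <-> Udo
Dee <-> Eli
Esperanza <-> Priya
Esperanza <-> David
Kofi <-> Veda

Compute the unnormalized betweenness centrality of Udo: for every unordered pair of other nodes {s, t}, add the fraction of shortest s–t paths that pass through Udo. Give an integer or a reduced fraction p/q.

2

Pairs whose geodesics pass through Udo — Kofi–Eli: 1; Eli–Veda: 1.
All other pairs contribute 0.
Summing the contributions gives betweenness(Udo) = 2.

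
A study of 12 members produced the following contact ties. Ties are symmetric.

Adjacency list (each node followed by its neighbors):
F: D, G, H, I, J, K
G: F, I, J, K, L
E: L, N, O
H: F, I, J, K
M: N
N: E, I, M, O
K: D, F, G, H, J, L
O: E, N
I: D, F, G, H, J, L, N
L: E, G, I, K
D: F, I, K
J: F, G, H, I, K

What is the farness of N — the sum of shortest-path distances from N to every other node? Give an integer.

Distances from N: D:2, E:1, F:2, G:2, H:2, I:1, J:2, K:3, L:2, M:1, O:1.
Sum = 2 + 1 + 2 + 2 + 2 + 1 + 2 + 3 + 2 + 1 + 1 = 19.

19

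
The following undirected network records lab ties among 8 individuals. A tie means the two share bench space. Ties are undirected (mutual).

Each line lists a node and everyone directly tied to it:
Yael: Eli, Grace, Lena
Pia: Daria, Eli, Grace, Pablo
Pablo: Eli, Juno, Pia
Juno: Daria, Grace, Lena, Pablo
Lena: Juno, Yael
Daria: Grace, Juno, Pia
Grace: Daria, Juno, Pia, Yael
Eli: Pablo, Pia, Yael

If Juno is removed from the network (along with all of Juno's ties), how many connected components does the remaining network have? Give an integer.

1

Juno's neighbors (Daria, Grace, Lena, and Pablo) remain reachable from one another through other ties, so the rest of the network stays in one piece.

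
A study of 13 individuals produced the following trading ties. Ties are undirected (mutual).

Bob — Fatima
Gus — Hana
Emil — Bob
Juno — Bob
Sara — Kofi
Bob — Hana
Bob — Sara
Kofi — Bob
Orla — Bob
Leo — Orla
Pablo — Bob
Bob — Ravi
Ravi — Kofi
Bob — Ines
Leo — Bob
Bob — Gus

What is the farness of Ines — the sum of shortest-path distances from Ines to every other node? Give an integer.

23

Distances from Ines: Bob:1, Emil:2, Fatima:2, Gus:2, Hana:2, Juno:2, Kofi:2, Leo:2, Orla:2, Pablo:2, Ravi:2, Sara:2.
Sum = 1 + 2 + 2 + 2 + 2 + 2 + 2 + 2 + 2 + 2 + 2 + 2 = 23.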